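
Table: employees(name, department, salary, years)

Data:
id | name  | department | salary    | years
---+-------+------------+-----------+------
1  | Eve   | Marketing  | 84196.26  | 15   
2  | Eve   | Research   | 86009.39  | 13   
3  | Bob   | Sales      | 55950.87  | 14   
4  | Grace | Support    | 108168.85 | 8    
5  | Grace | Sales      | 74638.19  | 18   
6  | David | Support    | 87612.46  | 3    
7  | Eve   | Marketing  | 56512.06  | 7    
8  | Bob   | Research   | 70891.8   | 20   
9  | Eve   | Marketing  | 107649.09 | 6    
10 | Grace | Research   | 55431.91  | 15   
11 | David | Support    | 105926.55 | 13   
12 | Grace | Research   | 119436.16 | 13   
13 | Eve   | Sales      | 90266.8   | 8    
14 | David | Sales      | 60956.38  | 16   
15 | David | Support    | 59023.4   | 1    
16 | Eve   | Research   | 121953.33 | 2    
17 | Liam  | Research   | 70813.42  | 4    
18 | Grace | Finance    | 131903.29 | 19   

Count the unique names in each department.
SELECT department, COUNT(DISTINCT name)
FROM employees
GROUP BY department

Result:
  Finance: 1 distinct
  Marketing: 1 distinct
  Research: 4 distinct
  Sales: 4 distinct
  Support: 2 distinct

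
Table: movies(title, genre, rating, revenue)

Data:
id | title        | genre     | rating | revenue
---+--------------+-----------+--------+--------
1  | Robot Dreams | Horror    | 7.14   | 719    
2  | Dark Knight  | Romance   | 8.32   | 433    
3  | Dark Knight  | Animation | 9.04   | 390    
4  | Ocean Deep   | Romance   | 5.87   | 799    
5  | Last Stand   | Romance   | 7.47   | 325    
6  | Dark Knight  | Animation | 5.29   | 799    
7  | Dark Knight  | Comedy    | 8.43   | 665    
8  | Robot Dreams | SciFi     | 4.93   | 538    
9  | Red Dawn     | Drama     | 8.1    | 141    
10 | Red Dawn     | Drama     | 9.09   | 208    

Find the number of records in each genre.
SELECT genre, COUNT(*) as count
FROM movies
GROUP BY genre

Result:
  Animation: 2
  Comedy: 1
  Drama: 2
  Horror: 1
  Romance: 3
  SciFi: 1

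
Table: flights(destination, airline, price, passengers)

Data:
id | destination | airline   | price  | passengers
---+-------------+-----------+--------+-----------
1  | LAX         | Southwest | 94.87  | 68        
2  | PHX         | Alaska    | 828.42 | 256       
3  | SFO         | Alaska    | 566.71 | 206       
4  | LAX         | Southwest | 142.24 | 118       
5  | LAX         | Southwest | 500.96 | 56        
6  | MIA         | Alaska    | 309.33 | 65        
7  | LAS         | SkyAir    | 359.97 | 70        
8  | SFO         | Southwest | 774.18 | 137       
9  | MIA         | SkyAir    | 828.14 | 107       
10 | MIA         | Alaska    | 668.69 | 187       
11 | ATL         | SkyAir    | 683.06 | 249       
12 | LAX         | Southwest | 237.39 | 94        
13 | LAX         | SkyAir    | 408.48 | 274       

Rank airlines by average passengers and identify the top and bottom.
SELECT airline, AVG(passengers)
FROM flights
GROUP BY airline
ORDER BY AVG(passengers)

All groups:
  Southwest: 94.60
  SkyAir: 175.00
  Alaska: 178.50

Highest: Alaska (178.50)
Lowest: Southwest (94.60)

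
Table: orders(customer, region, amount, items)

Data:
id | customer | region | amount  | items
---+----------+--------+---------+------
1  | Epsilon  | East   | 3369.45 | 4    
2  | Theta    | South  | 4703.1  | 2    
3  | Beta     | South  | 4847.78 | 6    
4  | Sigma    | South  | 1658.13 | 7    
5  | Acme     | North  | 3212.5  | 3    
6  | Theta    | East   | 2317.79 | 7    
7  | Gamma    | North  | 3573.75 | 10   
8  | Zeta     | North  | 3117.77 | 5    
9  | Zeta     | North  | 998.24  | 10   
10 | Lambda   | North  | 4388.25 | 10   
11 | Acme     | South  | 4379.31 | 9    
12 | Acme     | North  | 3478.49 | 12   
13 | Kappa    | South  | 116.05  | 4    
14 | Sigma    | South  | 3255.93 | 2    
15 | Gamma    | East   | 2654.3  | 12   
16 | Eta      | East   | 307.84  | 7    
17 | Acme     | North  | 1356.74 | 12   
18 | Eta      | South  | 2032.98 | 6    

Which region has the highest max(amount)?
SELECT region, MAX(amount) as val
FROM orders
GROUP BY region
ORDER BY val DESC
LIMIT 1

Result: South with max(amount) = 4847.78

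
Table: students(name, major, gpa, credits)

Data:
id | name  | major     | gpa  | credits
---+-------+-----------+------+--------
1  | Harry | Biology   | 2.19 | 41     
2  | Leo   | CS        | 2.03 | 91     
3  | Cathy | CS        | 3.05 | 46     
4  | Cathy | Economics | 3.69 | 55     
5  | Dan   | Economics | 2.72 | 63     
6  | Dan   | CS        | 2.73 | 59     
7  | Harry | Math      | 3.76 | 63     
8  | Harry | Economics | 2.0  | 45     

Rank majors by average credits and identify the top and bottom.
SELECT major, AVG(credits)
FROM students
GROUP BY major
ORDER BY AVG(credits)

All groups:
  Biology: 41.00
  Economics: 54.33
  Math: 63.00
  CS: 65.33

Highest: CS (65.33)
Lowest: Biology (41.00)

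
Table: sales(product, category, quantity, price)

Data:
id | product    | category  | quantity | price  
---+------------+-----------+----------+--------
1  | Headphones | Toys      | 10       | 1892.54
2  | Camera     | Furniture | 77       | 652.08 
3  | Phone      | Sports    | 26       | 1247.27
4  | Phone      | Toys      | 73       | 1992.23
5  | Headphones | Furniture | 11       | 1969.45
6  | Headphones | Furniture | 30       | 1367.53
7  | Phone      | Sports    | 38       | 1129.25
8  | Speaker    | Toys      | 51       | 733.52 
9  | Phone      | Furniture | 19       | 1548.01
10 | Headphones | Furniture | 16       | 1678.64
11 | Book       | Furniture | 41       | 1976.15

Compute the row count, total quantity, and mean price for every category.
SELECT category,
       COUNT(*) as cnt,
       SUM(quantity) as total_quantity,
       AVG(price) as avg_price
FROM sales
GROUP BY category

Result:
  Furniture: 6 records, 194 total quantity, 1531.98 avg price
  Sports: 2 records, 64 total quantity, 1188.26 avg price
  Toys: 3 records, 134 total quantity, 1539.43 avg price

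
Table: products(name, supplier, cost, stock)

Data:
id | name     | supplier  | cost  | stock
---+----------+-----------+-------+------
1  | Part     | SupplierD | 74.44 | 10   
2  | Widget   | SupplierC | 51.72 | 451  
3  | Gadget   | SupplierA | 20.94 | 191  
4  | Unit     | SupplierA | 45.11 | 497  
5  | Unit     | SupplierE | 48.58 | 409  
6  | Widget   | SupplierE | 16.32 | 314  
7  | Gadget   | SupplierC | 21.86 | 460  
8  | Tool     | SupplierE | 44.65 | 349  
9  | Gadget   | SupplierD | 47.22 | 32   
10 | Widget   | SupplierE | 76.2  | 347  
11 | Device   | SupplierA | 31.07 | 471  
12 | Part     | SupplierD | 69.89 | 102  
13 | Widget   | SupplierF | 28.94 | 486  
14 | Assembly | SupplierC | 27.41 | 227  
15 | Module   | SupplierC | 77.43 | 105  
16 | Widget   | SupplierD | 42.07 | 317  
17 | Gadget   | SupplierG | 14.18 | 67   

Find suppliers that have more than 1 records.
SELECT supplier, COUNT(*) as cnt
FROM products
GROUP BY supplier
HAVING COUNT(*) > 1

Result:
  SupplierA: 3
  SupplierC: 4
  SupplierD: 4
  SupplierE: 4

Note: HAVING filters groups after aggregation, WHERE filters rows before.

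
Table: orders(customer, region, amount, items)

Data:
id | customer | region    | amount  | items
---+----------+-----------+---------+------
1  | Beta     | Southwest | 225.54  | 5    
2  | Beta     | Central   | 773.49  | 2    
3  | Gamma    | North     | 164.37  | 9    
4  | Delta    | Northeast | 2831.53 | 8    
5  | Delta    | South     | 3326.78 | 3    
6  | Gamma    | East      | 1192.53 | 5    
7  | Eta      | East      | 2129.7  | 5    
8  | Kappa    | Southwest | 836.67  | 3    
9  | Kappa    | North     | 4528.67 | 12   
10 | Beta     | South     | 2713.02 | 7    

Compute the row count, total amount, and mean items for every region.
SELECT region,
       COUNT(*) as cnt,
       SUM(amount) as total_amount,
       AVG(items) as avg_items
FROM orders
GROUP BY region

Result:
  Central: 1 records, 773.49 total amount, 2.00 avg items
  East: 2 records, 3322.23 total amount, 5.00 avg items
  North: 2 records, 4693.04 total amount, 10.50 avg items
  Northeast: 1 records, 2831.53 total amount, 8.00 avg items
  South: 2 records, 6039.80 total amount, 5.00 avg items
  Southwest: 2 records, 1062.21 total amount, 4.00 avg items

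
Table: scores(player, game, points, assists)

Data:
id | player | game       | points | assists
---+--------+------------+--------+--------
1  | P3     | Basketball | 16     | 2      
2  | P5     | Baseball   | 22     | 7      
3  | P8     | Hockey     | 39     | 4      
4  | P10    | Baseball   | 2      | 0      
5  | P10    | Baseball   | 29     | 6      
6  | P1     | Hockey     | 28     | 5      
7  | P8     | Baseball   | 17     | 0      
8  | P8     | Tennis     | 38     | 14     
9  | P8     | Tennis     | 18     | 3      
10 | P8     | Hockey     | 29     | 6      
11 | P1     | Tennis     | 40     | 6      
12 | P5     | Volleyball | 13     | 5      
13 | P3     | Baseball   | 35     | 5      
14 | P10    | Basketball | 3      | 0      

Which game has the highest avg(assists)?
SELECT game, AVG(assists) as val
FROM scores
GROUP BY game
ORDER BY val DESC
LIMIT 1

Result: Tennis with avg(assists) = 7.67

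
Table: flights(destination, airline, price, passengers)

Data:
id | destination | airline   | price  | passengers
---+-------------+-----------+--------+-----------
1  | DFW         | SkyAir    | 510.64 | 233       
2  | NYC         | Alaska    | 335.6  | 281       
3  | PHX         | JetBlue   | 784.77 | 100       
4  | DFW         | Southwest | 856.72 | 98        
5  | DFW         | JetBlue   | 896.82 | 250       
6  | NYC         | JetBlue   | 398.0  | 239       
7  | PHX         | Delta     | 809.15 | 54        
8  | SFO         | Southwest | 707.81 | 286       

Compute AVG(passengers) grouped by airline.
SELECT airline, AVG(passengers) as result
FROM flights
GROUP BY airline

Result:
  Alaska: 281.00
  Delta: 54.00
  JetBlue: 196.33
  SkyAir: 233.00
  Southwest: 192.00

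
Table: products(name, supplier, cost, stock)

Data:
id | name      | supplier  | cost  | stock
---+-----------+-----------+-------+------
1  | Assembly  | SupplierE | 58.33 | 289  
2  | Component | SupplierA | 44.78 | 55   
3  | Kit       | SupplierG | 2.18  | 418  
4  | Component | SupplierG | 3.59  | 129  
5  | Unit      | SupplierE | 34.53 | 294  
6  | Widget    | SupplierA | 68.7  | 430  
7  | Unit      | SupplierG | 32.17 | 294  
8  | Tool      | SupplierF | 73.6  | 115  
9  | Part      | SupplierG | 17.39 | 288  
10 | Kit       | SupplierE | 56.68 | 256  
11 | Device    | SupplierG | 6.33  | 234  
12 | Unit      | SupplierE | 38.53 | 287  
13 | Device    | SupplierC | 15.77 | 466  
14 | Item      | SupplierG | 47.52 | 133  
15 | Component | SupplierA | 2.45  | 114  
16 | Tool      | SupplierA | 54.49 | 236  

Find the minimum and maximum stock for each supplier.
SELECT supplier, MIN(stock), MAX(stock)
FROM products
GROUP BY supplier

Result:
  SupplierA: min=55, max=430
  SupplierC: min=466, max=466
  SupplierE: min=256, max=294
  SupplierF: min=115, max=115
  SupplierG: min=129, max=418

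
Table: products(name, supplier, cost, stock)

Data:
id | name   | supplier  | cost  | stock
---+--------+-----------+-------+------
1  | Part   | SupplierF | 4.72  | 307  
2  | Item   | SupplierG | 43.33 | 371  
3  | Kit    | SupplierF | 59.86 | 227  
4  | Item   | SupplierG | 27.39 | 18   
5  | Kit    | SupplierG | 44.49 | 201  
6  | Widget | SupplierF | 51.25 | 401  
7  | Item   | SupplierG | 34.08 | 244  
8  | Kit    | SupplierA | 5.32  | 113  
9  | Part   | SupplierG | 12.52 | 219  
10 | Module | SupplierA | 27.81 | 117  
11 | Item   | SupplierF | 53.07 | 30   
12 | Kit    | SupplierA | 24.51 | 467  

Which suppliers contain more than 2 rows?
SELECT supplier, COUNT(*) as cnt
FROM products
GROUP BY supplier
HAVING COUNT(*) > 2

Result:
  SupplierA: 3
  SupplierF: 4
  SupplierG: 5

Note: HAVING filters groups after aggregation, WHERE filters rows before.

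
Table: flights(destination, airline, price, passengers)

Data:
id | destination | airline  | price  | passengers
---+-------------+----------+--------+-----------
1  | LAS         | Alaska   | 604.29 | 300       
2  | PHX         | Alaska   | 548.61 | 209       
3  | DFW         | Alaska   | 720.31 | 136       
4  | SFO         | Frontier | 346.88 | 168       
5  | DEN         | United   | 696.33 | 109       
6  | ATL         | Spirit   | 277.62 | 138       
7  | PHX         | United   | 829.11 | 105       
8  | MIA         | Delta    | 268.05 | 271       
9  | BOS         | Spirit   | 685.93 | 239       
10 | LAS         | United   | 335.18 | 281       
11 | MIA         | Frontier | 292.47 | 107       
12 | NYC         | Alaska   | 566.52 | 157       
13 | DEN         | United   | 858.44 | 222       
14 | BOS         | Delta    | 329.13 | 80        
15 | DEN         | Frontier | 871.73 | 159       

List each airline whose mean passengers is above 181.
SELECT airline, AVG(passengers)
FROM flights
GROUP BY airline
HAVING AVG(passengers) > 181

Result:
  Alaska: avg=200.50
  Spirit: avg=188.50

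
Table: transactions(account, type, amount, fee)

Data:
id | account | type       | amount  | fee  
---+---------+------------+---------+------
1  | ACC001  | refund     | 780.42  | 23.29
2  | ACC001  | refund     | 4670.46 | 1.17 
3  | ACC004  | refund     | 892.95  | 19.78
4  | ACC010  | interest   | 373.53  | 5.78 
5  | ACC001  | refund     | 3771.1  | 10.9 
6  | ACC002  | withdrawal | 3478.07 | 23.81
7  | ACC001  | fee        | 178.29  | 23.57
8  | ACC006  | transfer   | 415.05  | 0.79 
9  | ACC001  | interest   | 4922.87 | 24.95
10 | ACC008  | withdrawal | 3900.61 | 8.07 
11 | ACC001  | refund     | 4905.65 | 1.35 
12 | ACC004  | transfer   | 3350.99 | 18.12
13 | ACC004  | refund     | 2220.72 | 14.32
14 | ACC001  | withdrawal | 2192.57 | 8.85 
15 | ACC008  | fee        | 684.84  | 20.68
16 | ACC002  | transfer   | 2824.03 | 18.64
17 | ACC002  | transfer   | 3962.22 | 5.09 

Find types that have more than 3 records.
SELECT type, COUNT(*) as cnt
FROM transactions
GROUP BY type
HAVING COUNT(*) > 3

Result:
  refund: 6
  transfer: 4

Note: HAVING filters groups after aggregation, WHERE filters rows before.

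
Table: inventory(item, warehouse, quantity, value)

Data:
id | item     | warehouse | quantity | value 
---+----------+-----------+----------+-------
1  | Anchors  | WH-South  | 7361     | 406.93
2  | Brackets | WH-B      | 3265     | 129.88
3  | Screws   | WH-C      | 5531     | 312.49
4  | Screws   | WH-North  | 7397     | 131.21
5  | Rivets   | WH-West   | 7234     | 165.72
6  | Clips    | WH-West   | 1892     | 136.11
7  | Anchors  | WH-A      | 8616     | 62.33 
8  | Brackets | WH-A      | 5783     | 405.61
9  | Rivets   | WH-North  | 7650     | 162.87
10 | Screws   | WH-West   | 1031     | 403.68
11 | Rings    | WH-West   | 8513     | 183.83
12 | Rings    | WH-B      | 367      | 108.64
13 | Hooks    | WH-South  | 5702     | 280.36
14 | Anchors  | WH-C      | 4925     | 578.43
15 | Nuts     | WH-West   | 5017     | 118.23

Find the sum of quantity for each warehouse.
SELECT warehouse, SUM(quantity) as result
FROM inventory
GROUP BY warehouse

Result:
  WH-A: 14399
  WH-B: 3632
  WH-C: 10456
  WH-North: 15047
  WH-South: 13063
  WH-West: 23687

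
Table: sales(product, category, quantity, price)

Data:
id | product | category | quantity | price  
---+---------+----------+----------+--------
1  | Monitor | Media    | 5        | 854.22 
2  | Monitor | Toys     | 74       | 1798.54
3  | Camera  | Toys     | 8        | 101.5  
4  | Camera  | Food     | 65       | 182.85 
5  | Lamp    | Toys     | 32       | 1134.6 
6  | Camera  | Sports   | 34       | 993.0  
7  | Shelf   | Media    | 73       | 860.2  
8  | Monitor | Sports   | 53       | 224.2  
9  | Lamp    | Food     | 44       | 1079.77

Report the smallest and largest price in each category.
SELECT category, MIN(price), MAX(price)
FROM sales
GROUP BY category

Result:
  Food: min=182.85, max=1079.77
  Media: min=854.22, max=860.20
  Sports: min=224.20, max=993.00
  Toys: min=101.50, max=1798.54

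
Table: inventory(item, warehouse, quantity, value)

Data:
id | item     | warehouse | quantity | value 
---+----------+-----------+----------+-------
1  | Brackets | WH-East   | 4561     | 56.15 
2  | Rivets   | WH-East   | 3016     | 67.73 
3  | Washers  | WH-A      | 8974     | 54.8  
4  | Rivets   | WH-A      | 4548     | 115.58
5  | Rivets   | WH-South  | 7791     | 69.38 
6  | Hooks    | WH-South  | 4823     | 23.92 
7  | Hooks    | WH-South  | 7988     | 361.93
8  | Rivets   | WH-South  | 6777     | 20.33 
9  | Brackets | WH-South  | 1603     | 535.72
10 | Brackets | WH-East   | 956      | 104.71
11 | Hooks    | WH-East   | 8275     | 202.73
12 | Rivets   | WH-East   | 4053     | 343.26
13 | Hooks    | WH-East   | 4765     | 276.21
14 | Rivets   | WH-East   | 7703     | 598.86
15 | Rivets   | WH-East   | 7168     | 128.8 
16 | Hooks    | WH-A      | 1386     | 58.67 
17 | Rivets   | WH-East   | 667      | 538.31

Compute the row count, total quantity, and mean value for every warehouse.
SELECT warehouse,
       COUNT(*) as cnt,
       SUM(quantity) as total_quantity,
       AVG(value) as avg_value
FROM inventory
GROUP BY warehouse

Result:
  WH-A: 3 records, 14908 total quantity, 76.35 avg value
  WH-East: 9 records, 41164 total quantity, 257.42 avg value
  WH-South: 5 records, 28982 total quantity, 202.26 avg value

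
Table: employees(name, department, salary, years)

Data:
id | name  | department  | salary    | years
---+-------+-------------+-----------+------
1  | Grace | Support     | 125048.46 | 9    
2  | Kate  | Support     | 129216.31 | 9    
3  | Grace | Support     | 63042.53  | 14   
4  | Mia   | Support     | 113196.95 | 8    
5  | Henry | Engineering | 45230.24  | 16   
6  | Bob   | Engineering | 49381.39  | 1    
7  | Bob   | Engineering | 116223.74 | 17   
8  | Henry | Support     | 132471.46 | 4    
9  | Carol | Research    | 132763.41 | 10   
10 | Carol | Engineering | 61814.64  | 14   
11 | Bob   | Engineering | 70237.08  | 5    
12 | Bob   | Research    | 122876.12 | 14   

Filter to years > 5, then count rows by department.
SELECT department, COUNT(*)
FROM employees
WHERE years > 5
GROUP BY department

Note: WHERE filters rows before grouping.

Result:
  Engineering: 3
  Research: 2
  Support: 4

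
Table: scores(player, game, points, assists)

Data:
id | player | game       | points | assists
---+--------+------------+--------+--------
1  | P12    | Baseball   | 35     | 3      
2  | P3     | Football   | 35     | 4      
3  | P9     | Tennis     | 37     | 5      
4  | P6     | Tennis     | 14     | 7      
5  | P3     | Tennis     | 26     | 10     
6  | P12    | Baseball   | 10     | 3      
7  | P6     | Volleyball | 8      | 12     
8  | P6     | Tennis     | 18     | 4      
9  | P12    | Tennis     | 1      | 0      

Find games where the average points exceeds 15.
SELECT game, AVG(points)
FROM scores
GROUP BY game
HAVING AVG(points) > 15

Result:
  Baseball: avg=22.50
  Football: avg=35.00
  Tennis: avg=19.20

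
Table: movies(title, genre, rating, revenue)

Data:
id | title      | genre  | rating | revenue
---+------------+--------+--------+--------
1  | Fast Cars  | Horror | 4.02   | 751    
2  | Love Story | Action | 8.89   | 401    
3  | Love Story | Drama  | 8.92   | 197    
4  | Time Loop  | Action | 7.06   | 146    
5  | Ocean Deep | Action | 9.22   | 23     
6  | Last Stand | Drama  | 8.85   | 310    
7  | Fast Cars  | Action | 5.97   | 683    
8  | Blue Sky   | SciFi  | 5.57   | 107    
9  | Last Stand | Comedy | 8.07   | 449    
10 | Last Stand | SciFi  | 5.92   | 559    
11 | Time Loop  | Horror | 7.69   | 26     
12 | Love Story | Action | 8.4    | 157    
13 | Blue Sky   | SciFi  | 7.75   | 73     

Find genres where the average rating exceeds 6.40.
SELECT genre, AVG(rating)
FROM movies
GROUP BY genre
HAVING AVG(rating) > 6.40

Result:
  Action: avg=7.91
  Comedy: avg=8.07
  Drama: avg=8.89
  SciFi: avg=6.41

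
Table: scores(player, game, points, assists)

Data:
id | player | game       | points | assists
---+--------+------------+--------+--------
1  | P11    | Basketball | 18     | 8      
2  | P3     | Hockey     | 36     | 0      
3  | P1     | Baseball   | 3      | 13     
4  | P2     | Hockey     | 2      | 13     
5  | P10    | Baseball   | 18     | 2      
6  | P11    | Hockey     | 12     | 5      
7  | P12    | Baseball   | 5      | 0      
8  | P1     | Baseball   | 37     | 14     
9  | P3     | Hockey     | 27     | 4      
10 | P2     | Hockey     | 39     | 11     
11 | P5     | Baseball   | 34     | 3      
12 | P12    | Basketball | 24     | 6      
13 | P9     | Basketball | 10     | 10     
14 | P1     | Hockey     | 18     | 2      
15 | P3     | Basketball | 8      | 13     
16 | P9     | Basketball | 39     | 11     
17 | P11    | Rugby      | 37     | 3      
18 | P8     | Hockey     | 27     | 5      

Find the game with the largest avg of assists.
SELECT game, AVG(assists) as val
FROM scores
GROUP BY game
ORDER BY val DESC
LIMIT 1

Result: Basketball with avg(assists) = 9.60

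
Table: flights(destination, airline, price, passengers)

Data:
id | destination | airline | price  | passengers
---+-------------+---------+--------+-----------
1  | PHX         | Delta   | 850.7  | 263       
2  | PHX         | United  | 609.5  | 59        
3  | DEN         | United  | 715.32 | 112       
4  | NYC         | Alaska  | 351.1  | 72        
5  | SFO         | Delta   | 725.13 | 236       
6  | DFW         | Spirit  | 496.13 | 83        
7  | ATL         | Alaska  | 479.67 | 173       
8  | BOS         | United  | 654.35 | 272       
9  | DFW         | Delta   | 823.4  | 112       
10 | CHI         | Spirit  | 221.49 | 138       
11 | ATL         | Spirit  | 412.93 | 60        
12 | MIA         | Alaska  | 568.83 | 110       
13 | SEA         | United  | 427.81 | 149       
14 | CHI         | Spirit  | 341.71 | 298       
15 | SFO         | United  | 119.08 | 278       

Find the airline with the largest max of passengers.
SELECT airline, MAX(passengers) as val
FROM flights
GROUP BY airline
ORDER BY val DESC
LIMIT 1

Result: Spirit with max(passengers) = 298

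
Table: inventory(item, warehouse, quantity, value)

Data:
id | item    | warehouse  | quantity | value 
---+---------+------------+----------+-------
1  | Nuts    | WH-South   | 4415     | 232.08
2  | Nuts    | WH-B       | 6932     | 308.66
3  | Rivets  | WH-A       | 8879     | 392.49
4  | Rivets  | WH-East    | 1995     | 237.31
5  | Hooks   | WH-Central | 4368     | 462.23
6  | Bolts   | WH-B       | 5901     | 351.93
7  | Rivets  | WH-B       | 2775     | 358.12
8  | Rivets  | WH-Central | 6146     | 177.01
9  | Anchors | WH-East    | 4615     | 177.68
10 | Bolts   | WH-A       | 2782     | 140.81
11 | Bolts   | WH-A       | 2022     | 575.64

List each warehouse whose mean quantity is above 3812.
SELECT warehouse, AVG(quantity)
FROM inventory
GROUP BY warehouse
HAVING AVG(quantity) > 3812

Result:
  WH-A: avg=4561.00
  WH-B: avg=5202.67
  WH-Central: avg=5257.00
  WH-South: avg=4415.00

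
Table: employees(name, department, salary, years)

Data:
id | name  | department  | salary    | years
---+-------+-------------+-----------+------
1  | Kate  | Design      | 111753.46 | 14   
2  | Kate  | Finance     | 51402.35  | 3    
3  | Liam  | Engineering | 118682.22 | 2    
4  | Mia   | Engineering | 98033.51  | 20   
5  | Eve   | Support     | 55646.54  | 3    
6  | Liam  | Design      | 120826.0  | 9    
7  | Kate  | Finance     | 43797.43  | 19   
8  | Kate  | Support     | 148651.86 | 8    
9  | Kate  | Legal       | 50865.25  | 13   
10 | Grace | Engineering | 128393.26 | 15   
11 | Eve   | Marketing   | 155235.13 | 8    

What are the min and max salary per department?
SELECT department, MIN(salary), MAX(salary)
FROM employees
GROUP BY department

Result:
  Design: min=111753.46, max=120826.00
  Engineering: min=98033.51, max=128393.26
  Finance: min=43797.43, max=51402.35
  Legal: min=50865.25, max=50865.25
  Marketing: min=155235.13, max=155235.13
  Support: min=55646.54, max=148651.86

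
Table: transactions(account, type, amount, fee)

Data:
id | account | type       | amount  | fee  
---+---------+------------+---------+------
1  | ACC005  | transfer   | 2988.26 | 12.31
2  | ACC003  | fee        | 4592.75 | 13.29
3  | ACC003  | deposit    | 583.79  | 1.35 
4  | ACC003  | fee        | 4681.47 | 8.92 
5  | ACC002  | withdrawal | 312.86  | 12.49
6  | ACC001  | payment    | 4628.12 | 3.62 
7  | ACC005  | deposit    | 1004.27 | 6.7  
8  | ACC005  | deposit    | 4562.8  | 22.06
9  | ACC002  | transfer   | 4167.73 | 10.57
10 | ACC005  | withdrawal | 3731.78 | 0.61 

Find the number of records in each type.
SELECT type, COUNT(*) as count
FROM transactions
GROUP BY type

Result:
  deposit: 3
  fee: 2
  payment: 1
  transfer: 2
  withdrawal: 2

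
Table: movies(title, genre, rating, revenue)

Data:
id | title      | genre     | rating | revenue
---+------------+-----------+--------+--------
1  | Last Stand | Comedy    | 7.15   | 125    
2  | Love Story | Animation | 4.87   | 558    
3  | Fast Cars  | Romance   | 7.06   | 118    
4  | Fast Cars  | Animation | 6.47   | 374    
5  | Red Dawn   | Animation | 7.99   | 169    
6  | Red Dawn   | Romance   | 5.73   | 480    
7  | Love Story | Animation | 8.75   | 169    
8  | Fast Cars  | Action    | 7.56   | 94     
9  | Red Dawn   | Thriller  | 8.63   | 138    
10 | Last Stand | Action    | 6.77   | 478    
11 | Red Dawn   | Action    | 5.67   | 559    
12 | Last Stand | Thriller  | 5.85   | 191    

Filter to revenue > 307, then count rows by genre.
SELECT genre, COUNT(*)
FROM movies
WHERE revenue > 307
GROUP BY genre

Note: WHERE filters rows before grouping.

Result:
  Action: 2
  Animation: 2
  Romance: 1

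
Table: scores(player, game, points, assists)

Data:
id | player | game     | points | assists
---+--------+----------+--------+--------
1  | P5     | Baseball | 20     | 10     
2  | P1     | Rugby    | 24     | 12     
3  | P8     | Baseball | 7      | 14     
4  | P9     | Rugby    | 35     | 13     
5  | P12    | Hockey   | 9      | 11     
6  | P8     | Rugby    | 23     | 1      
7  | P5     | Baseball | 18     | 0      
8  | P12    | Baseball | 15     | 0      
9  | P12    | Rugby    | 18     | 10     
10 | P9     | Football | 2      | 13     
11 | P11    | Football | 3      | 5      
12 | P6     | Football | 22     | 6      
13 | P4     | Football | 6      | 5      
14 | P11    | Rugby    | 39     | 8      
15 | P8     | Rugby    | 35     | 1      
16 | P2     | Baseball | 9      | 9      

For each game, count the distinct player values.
SELECT game, COUNT(DISTINCT player)
FROM scores
GROUP BY game

Result:
  Baseball: 4 distinct
  Football: 4 distinct
  Hockey: 1 distinct
  Rugby: 5 distinct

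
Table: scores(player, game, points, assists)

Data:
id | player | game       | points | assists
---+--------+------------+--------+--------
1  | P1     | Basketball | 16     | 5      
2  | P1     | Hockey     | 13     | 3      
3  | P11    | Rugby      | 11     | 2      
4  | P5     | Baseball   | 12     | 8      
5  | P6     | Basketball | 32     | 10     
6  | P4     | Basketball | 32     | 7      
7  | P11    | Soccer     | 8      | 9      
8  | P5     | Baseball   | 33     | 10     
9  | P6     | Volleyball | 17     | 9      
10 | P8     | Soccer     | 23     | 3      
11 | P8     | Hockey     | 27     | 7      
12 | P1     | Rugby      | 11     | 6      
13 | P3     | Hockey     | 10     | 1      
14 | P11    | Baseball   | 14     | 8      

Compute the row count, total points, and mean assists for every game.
SELECT game,
       COUNT(*) as cnt,
       SUM(points) as total_points,
       AVG(assists) as avg_assists
FROM scores
GROUP BY game

Result:
  Baseball: 3 records, 59 total points, 8.67 avg assists
  Basketball: 3 records, 80 total points, 7.33 avg assists
  Hockey: 3 records, 50 total points, 3.67 avg assists
  Rugby: 2 records, 22 total points, 4.00 avg assists
  Soccer: 2 records, 31 total points, 6.00 avg assists
  Volleyball: 1 records, 17 total points, 9.00 avg assists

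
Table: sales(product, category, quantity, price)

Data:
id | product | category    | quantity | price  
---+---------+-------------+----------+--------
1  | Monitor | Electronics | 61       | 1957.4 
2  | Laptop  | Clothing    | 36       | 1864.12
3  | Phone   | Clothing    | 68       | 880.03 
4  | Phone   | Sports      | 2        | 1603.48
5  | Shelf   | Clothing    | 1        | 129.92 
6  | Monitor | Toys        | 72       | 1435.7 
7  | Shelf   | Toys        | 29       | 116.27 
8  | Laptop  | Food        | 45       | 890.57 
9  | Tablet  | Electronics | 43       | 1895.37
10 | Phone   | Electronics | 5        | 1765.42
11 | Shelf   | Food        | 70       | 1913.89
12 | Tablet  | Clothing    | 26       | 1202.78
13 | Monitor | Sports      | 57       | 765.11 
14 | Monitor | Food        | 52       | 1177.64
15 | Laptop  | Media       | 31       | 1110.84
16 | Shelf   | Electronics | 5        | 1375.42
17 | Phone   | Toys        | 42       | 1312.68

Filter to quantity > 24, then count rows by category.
SELECT category, COUNT(*)
FROM sales
WHERE quantity > 24
GROUP BY category

Note: WHERE filters rows before grouping.

Result:
  Clothing: 3
  Electronics: 2
  Food: 3
  Media: 1
  Sports: 1
  Toys: 3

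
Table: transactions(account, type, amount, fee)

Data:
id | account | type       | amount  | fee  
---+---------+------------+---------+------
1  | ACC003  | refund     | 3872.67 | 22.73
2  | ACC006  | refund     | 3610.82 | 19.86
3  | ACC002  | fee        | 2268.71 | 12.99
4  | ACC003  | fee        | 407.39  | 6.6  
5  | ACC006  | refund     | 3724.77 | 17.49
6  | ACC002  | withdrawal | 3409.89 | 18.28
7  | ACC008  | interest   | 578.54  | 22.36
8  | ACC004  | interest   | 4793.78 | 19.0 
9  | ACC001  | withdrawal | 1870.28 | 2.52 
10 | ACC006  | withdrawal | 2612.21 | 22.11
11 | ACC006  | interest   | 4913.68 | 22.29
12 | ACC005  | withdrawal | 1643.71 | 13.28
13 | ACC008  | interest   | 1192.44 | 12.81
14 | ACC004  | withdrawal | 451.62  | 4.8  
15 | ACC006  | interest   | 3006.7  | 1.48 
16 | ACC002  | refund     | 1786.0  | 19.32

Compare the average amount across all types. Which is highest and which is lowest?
SELECT type, AVG(amount)
FROM transactions
GROUP BY type
ORDER BY AVG(amount)

All groups:
  fee: 1338.05
  withdrawal: 1997.54
  interest: 2897.03
  refund: 3248.57

Highest: refund (3248.57)
Lowest: fee (1338.05)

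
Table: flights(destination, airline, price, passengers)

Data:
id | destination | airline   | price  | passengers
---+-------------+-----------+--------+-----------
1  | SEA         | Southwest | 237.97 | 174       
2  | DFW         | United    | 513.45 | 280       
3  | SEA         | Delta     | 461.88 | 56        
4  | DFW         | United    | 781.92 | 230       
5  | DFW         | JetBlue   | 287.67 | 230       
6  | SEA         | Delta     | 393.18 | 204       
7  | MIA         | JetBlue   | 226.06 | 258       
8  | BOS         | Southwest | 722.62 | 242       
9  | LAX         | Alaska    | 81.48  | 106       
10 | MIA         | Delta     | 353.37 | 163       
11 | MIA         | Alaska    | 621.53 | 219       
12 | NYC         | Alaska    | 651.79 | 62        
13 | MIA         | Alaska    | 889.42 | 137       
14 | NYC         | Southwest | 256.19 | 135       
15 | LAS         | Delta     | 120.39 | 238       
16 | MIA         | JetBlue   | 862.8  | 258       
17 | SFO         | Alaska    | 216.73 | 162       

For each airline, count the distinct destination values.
SELECT airline, COUNT(DISTINCT destination)
FROM flights
GROUP BY airline

Result:
  Alaska: 4 distinct
  Delta: 3 distinct
  JetBlue: 2 distinct
  Southwest: 3 distinct
  United: 1 distinct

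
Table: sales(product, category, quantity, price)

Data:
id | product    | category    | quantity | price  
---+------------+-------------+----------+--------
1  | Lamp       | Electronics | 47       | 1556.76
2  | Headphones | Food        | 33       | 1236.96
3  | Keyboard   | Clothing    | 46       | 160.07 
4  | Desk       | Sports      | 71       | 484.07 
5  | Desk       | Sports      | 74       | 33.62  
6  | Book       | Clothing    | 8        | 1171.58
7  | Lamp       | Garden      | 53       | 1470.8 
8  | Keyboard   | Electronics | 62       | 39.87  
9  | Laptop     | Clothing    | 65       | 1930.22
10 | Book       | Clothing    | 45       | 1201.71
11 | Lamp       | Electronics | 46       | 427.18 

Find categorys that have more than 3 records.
SELECT category, COUNT(*) as cnt
FROM sales
GROUP BY category
HAVING COUNT(*) > 3

Result:
  Clothing: 4

Note: HAVING filters groups after aggregation, WHERE filters rows before.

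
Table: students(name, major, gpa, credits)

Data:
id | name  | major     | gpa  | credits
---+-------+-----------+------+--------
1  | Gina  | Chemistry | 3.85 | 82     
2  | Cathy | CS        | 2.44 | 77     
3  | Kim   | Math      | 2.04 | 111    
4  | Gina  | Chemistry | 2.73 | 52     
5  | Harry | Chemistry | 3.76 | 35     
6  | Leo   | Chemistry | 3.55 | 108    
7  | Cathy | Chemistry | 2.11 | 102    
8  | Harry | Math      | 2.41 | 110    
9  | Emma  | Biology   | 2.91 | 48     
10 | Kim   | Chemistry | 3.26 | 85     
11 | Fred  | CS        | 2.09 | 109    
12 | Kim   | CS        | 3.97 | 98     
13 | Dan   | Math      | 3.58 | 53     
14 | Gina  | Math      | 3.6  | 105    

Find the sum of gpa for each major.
SELECT major, SUM(gpa) as result
FROM students
GROUP BY major

Result:
  Biology: 2.91
  CS: 8.50
  Chemistry: 19.26
  Math: 11.63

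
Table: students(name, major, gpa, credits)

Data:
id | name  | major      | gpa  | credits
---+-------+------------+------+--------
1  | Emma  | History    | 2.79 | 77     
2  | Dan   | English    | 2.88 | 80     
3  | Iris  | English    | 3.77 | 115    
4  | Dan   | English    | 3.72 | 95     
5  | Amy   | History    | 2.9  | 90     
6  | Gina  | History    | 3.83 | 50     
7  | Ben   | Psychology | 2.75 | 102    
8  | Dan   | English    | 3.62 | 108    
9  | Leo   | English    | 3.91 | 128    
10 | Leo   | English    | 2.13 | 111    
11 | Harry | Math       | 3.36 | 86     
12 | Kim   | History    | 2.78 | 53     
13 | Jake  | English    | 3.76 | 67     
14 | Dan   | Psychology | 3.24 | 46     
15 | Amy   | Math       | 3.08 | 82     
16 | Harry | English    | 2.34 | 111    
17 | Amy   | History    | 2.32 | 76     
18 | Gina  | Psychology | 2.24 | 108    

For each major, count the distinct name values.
SELECT major, COUNT(DISTINCT name)
FROM students
GROUP BY major

Result:
  English: 5 distinct
  History: 4 distinct
  Math: 2 distinct
  Psychology: 3 distinct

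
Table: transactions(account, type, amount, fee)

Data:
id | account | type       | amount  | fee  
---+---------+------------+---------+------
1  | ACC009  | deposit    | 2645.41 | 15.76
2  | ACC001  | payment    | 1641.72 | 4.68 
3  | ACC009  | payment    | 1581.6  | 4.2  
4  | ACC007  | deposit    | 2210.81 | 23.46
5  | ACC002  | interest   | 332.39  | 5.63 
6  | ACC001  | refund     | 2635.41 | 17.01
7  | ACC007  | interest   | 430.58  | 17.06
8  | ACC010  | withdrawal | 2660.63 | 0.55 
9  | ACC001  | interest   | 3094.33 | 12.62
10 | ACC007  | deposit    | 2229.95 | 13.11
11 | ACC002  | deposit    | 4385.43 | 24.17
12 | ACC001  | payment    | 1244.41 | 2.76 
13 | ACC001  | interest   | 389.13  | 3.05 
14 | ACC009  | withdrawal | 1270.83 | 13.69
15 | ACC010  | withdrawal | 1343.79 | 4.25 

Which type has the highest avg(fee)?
SELECT type, AVG(fee) as val
FROM transactions
GROUP BY type
ORDER BY val DESC
LIMIT 1

Result: deposit with avg(fee) = 19.13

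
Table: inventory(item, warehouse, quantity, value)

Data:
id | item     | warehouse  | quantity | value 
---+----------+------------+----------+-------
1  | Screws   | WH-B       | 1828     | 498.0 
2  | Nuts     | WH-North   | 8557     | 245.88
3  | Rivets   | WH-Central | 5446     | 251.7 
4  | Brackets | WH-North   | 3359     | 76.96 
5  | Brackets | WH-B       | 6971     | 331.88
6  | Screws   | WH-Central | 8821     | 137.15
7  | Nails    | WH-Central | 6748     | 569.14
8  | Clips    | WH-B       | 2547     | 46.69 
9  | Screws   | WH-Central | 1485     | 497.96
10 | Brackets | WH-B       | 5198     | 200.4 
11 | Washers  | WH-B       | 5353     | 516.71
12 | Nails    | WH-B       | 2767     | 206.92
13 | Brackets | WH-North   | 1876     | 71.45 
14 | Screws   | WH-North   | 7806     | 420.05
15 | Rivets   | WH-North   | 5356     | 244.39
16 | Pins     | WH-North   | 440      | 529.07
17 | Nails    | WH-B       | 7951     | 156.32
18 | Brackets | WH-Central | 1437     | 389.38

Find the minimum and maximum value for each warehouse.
SELECT warehouse, MIN(value), MAX(value)
FROM inventory
GROUP BY warehouse

Result:
  WH-B: min=46.69, max=516.71
  WH-Central: min=137.15, max=569.14
  WH-North: min=71.45, max=529.07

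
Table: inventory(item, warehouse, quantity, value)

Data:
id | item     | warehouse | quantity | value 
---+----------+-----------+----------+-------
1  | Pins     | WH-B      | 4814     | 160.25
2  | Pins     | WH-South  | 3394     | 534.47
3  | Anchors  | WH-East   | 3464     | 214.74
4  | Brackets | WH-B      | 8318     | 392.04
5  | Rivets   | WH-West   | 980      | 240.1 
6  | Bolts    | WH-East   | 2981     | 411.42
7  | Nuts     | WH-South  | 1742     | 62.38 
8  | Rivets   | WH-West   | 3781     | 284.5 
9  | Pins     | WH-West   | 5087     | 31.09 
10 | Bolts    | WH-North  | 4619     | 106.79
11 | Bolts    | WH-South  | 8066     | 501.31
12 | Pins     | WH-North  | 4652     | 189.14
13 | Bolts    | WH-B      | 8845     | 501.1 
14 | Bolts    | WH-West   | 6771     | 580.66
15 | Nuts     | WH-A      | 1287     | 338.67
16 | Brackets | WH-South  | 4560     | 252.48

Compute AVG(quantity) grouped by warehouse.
SELECT warehouse, AVG(quantity) as result
FROM inventory
GROUP BY warehouse

Result:
  WH-A: 1287.00
  WH-B: 7325.67
  WH-East: 3222.50
  WH-North: 4635.50
  WH-South: 4440.50
  WH-West: 4154.75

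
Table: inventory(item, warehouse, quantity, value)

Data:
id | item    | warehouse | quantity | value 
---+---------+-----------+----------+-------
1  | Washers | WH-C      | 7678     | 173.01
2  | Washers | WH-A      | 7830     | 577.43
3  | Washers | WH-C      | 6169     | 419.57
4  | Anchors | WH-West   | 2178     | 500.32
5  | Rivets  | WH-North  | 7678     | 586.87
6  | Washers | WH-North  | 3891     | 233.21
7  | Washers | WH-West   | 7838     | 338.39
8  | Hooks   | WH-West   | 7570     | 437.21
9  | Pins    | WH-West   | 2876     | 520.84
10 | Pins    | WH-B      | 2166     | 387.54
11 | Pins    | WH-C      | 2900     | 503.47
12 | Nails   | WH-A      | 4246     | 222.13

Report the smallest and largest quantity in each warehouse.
SELECT warehouse, MIN(quantity), MAX(quantity)
FROM inventory
GROUP BY warehouse

Result:
  WH-A: min=4246, max=7830
  WH-B: min=2166, max=2166
  WH-C: min=2900, max=7678
  WH-North: min=3891, max=7678
  WH-West: min=2178, max=7838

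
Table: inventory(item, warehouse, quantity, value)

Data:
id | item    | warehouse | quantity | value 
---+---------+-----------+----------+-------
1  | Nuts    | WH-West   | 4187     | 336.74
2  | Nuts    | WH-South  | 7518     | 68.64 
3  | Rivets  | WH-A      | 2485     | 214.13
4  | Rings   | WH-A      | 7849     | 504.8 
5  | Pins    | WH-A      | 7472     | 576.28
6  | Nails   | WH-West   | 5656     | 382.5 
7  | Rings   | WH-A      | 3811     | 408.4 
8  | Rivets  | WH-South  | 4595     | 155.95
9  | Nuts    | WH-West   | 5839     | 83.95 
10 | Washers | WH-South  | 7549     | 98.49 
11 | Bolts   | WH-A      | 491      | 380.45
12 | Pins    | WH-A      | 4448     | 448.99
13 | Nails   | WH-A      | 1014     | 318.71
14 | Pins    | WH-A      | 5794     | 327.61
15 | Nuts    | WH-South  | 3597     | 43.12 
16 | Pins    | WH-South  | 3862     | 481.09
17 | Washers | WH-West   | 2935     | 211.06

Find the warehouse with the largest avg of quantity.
SELECT warehouse, AVG(quantity) as val
FROM inventory
GROUP BY warehouse
ORDER BY val DESC
LIMIT 1

Result: WH-South with avg(quantity) = 5424.20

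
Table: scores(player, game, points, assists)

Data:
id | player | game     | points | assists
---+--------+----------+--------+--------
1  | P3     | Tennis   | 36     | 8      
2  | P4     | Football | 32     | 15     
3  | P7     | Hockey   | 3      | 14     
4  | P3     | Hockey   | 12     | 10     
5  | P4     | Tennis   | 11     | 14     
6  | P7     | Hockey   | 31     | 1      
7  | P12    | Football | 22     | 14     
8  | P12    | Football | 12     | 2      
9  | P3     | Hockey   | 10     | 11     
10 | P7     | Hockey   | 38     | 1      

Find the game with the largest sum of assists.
SELECT game, SUM(assists) as val
FROM scores
GROUP BY game
ORDER BY val DESC
LIMIT 1

Result: Hockey with sum(assists) = 37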